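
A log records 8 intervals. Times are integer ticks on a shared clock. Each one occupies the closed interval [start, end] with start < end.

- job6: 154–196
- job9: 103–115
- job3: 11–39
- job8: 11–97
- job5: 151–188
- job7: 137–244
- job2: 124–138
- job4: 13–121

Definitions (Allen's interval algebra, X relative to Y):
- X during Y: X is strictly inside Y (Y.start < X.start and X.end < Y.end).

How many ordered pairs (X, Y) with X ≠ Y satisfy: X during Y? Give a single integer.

Checking all 56 ordered pairs for relation 'during'; matching pairs in alphabetical order:
(job5, job7): job5 during job7 ✓
(job6, job7): job6 during job7 ✓
(job9, job4): job9 during job4 ✓
Count: 3.

3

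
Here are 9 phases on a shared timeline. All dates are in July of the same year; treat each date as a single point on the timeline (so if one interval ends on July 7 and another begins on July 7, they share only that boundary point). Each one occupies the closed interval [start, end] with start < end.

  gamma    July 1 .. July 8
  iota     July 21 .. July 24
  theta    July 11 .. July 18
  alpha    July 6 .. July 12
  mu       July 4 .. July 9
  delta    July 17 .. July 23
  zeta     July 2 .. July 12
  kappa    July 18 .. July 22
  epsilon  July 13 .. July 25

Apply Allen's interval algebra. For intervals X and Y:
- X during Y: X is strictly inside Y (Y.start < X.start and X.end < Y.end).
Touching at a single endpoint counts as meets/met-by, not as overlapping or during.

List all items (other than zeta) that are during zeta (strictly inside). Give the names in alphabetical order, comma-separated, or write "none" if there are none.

Target zeta = [July 2, July 12].
alpha [July 6, July 12] → finishes → no.
delta [July 17, July 23] → after → no.
epsilon [July 13, July 25] → after → no.
gamma [July 1, July 8] → overlaps → no.
iota [July 21, July 24] → after → no.
kappa [July 18, July 22] → after → no.
mu [July 4, July 9] → during → yes.
theta [July 11, July 18] → overlapped-by → no.
Result: mu.

mu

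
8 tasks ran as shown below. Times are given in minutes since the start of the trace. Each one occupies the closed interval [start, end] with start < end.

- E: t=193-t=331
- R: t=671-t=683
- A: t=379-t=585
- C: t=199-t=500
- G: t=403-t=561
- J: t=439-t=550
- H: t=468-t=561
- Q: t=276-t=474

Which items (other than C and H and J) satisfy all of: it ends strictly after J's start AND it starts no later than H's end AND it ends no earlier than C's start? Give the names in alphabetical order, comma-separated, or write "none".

A, G, Q

Conditions: its end is strictly after J's start (X.end > t=439) AND its start is no later than H's end (X.start <= t=561) AND its end is no earlier than C's start (X.end >= t=199).
A: end t=585 > t=439? ✓; start t=379 <= t=561? ✓; end t=585 >= t=199? ✓ → yes.
E: end t=331 > t=439? ✗; start t=193 <= t=561? ✓; end t=331 >= t=199? ✓ → no.
G: end t=561 > t=439? ✓; start t=403 <= t=561? ✓; end t=561 >= t=199? ✓ → yes.
Q: end t=474 > t=439? ✓; start t=276 <= t=561? ✓; end t=474 >= t=199? ✓ → yes.
R: end t=683 > t=439? ✓; start t=671 <= t=561? ✗; end t=683 >= t=199? ✓ → no.
Result: A, G, Q.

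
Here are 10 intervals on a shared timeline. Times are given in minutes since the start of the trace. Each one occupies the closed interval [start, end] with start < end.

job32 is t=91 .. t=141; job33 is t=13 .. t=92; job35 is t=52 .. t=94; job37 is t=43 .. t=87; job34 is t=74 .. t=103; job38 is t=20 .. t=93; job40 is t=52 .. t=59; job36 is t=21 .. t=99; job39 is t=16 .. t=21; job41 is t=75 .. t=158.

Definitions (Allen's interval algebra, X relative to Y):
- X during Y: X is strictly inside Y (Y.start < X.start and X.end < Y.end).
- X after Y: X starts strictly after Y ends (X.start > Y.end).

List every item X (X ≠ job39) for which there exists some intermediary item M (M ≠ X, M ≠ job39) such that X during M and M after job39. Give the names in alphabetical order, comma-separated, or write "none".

Target job39 = [t=16, t=21].
Intermediaries M with M after job39: job32, job34, job35, job37, job40, job41.
Via job32 — items with X during job32: none.
Via job34 — items with X during job34: none.
Via job35 — items with X during job35: none.
Via job37 — items with X during job37: job40.
Via job40 — items with X during job40: none.
Via job41 — items with X during job41: job32.
Union: job32, job40.

job32, job40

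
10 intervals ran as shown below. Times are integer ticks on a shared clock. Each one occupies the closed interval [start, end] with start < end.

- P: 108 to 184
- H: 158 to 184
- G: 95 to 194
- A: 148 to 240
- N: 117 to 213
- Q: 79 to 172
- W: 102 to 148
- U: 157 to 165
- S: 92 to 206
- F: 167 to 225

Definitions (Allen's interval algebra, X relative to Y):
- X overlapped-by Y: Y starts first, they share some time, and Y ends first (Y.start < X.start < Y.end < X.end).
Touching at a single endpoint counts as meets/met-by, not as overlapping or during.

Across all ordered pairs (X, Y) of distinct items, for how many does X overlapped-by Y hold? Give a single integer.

22

Checking all 90 ordered pairs for relation 'overlapped-by'; matching pairs in alphabetical order:
(A, G): A overlapped-by G ✓
(A, N): A overlapped-by N ✓
(A, P): A overlapped-by P ✓
(A, Q): A overlapped-by Q ✓
(A, S): A overlapped-by S ✓
(F, G): F overlapped-by G ✓
(F, H): F overlapped-by H ✓
(F, N): F overlapped-by N ✓
(F, P): F overlapped-by P ✓
(F, Q): F overlapped-by Q ✓
(F, S): F overlapped-by S ✓
(G, Q): G overlapped-by Q ✓
(H, Q): H overlapped-by Q ✓
(H, U): H overlapped-by U ✓
(N, G): N overlapped-by G ✓
(N, P): N overlapped-by P ✓
(N, Q): N overlapped-by Q ✓
(N, S): N overlapped-by S ✓
(N, W): N overlapped-by W ✓
(P, Q): P overlapped-by Q ✓
(P, W): P overlapped-by W ✓
(S, Q): S overlapped-by Q ✓
Count: 22.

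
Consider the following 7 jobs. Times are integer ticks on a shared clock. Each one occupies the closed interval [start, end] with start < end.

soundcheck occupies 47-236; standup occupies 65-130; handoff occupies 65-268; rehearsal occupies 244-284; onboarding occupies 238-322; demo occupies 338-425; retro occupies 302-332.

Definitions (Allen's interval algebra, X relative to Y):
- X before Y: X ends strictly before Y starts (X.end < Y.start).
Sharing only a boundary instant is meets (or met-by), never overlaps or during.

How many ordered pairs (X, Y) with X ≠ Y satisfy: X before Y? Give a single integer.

Checking all 42 ordered pairs for relation 'before'; matching pairs in alphabetical order:
(handoff, demo): handoff before demo ✓
(handoff, retro): handoff before retro ✓
(onboarding, demo): onboarding before demo ✓
(rehearsal, demo): rehearsal before demo ✓
(rehearsal, retro): rehearsal before retro ✓
(retro, demo): retro before demo ✓
(soundcheck, demo): soundcheck before demo ✓
(soundcheck, onboarding): soundcheck before onboarding ✓
(soundcheck, rehearsal): soundcheck before rehearsal ✓
(soundcheck, retro): soundcheck before retro ✓
(standup, demo): standup before demo ✓
(standup, onboarding): standup before onboarding ✓
(standup, rehearsal): standup before rehearsal ✓
(standup, retro): standup before retro ✓
Count: 14.

14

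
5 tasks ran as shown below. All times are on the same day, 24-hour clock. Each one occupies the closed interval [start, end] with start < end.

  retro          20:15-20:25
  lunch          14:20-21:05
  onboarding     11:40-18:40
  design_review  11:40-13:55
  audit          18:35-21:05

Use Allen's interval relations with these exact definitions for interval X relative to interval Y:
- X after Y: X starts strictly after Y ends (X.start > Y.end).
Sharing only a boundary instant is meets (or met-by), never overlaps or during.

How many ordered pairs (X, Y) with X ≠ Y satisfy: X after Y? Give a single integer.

4

Checking all 20 ordered pairs for relation 'after'; matching pairs in alphabetical order:
(audit, design_review): audit after design_review ✓
(lunch, design_review): lunch after design_review ✓
(retro, design_review): retro after design_review ✓
(retro, onboarding): retro after onboarding ✓
Count: 4.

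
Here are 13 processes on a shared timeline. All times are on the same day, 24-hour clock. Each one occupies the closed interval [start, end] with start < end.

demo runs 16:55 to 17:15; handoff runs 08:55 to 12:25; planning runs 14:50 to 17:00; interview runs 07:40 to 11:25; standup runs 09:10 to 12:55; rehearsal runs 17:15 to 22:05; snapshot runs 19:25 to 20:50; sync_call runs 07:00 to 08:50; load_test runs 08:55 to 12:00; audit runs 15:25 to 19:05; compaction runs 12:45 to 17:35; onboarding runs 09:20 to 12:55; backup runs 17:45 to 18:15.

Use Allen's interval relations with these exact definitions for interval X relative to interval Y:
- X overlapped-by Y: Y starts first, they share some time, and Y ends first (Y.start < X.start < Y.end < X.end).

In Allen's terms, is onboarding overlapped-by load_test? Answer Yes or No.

onboarding = [09:20, 12:55], load_test = [08:55, 12:00].
Actual relation of onboarding to load_test: overlapped-by.
Asked whether 'overlapped-by' holds → Yes.

Yes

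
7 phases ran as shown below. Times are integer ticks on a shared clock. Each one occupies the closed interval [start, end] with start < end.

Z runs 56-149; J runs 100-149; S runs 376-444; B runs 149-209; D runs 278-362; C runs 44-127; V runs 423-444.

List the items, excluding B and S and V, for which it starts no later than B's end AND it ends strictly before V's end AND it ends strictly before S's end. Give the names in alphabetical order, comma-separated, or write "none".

Conditions: its start is no later than B's end (X.start <= 209) AND its end is strictly before V's end (X.end < 444) AND its end is strictly before S's end (X.end < 444).
C: start 44 <= 209? ✓; end 127 < 444? ✓; end 127 < 444? ✓ → yes.
D: start 278 <= 209? ✗; end 362 < 444? ✓; end 362 < 444? ✓ → no.
J: start 100 <= 209? ✓; end 149 < 444? ✓; end 149 < 444? ✓ → yes.
Z: start 56 <= 209? ✓; end 149 < 444? ✓; end 149 < 444? ✓ → yes.
Result: C, J, Z.

C, J, Z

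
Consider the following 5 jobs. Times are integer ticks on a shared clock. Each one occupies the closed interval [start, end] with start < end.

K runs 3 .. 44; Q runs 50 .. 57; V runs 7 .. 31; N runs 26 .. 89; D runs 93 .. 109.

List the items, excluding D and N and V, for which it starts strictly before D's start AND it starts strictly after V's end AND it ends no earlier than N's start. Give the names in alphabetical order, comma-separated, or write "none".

Conditions: its start is strictly before D's start (X.start < 93) AND its start is strictly after V's end (X.start > 31) AND its end is no earlier than N's start (X.end >= 26).
K: start 3 < 93? ✓; start 3 > 31? ✗; end 44 >= 26? ✓ → no.
Q: start 50 < 93? ✓; start 50 > 31? ✓; end 57 >= 26? ✓ → yes.
Result: Q.

Q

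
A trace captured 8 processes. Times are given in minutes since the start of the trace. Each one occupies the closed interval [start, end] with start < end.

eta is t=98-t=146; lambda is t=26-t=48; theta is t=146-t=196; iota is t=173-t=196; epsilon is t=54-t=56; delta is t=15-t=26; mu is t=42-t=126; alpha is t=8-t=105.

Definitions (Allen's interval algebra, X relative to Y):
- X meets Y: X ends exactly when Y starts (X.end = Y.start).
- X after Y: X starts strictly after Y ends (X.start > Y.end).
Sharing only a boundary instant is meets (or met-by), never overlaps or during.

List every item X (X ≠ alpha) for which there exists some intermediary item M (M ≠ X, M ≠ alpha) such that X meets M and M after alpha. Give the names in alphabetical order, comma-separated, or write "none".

Target alpha = [t=8, t=105].
Intermediaries M with M after alpha: iota, theta.
Via iota — items with X meets iota: none.
Via theta — items with X meets theta: eta.
Union: eta.

eta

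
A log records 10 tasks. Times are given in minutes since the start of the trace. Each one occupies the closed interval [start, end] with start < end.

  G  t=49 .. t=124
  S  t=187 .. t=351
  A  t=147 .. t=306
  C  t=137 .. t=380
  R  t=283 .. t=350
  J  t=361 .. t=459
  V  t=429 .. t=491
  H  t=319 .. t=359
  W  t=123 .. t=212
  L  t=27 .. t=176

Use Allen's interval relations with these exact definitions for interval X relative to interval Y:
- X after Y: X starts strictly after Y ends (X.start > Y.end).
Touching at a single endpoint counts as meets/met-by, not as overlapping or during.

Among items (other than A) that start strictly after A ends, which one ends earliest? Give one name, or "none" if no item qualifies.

H

Target A = [t=147, t=306].
C [t=137, t=380] → contains → excluded.
G [t=49, t=124] → before → excluded.
H [t=319, t=359] → after → candidate.
J [t=361, t=459] → after → candidate.
L [t=27, t=176] → overlaps → excluded.
R [t=283, t=350] → overlapped-by → excluded.
S [t=187, t=351] → overlapped-by → excluded.
V [t=429, t=491] → after → candidate.
W [t=123, t=212] → overlaps → excluded.
Among candidates, earliest end is t=359 → H.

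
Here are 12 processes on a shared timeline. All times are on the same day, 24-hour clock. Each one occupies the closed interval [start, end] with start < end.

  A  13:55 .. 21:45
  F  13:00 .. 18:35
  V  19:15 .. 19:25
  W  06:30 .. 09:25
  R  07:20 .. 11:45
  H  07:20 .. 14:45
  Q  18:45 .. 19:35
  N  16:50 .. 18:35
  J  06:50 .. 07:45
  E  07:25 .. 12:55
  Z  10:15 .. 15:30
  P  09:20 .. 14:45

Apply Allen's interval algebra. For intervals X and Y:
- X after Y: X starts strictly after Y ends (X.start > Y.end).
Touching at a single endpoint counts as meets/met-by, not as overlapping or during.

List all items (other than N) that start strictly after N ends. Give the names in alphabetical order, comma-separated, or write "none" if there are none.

Q, V

Target N = [16:50, 18:35].
A [13:55, 21:45] → contains → no.
E [07:25, 12:55] → before → no.
F [13:00, 18:35] → finished-by → no.
H [07:20, 14:45] → before → no.
J [06:50, 07:45] → before → no.
P [09:20, 14:45] → before → no.
Q [18:45, 19:35] → after → yes.
R [07:20, 11:45] → before → no.
V [19:15, 19:25] → after → yes.
W [06:30, 09:25] → before → no.
Z [10:15, 15:30] → before → no.
Result: Q, V.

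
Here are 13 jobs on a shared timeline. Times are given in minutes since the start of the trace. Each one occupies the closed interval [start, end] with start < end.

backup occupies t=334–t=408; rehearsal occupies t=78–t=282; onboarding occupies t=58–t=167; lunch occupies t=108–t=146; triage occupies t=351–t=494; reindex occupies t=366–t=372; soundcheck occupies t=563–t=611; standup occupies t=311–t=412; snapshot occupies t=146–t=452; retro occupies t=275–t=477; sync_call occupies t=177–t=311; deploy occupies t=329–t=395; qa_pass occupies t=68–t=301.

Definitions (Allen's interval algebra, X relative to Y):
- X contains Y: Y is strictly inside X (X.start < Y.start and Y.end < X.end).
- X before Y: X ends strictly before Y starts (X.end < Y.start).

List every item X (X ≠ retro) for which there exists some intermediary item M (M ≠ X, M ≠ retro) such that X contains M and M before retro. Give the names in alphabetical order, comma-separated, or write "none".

onboarding, qa_pass, rehearsal

Target retro = [t=275, t=477].
Intermediaries M with M before retro: lunch, onboarding.
Via lunch — items with X contains lunch: onboarding, qa_pass, rehearsal.
Via onboarding — items with X contains onboarding: none.
Union: onboarding, qa_pass, rehearsal.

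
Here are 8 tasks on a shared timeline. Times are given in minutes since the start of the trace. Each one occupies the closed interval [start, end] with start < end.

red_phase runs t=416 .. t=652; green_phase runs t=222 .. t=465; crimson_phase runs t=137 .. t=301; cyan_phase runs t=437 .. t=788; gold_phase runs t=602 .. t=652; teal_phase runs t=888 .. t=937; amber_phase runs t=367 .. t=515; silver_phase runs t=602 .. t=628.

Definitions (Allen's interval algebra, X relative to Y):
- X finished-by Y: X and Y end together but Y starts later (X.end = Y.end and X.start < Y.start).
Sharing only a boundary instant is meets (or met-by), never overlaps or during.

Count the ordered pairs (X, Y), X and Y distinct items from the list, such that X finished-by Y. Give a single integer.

Checking all 56 ordered pairs for relation 'finished-by'; matching pairs in alphabetical order:
(red_phase, gold_phase): red_phase finished-by gold_phase ✓
Count: 1.

1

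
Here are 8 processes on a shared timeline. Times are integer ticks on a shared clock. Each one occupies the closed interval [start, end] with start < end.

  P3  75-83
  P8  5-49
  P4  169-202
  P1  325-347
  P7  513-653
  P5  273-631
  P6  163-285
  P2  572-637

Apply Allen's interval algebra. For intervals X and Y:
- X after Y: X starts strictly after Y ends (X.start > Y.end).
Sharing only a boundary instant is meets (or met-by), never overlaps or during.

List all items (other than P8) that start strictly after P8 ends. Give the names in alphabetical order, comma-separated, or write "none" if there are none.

Target P8 = [5, 49].
P1 [325, 347] → after → yes.
P2 [572, 637] → after → yes.
P3 [75, 83] → after → yes.
P4 [169, 202] → after → yes.
P5 [273, 631] → after → yes.
P6 [163, 285] → after → yes.
P7 [513, 653] → after → yes.
Result: P1, P2, P3, P4, P5, P6, P7.

P1, P2, P3, P4, P5, P6, P7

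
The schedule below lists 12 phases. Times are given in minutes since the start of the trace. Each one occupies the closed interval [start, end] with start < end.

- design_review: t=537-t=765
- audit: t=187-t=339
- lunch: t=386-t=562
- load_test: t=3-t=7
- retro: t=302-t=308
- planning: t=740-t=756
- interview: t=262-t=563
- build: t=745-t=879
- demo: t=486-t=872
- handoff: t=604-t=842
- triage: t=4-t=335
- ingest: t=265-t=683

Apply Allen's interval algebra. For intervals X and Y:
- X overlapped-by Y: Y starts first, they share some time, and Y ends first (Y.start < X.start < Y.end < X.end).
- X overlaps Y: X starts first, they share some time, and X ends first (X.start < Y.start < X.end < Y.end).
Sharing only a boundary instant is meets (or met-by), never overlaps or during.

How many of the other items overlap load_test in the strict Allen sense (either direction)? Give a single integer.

1

Target load_test = [t=3, t=7].
audit [t=187, t=339] → after → no.
build [t=745, t=879] → after → no.
demo [t=486, t=872] → after → no.
design_review [t=537, t=765] → after → no.
handoff [t=604, t=842] → after → no.
ingest [t=265, t=683] → after → no.
interview [t=262, t=563] → after → no.
lunch [t=386, t=562] → after → no.
planning [t=740, t=756] → after → no.
retro [t=302, t=308] → after → no.
triage [t=4, t=335] → overlapped-by → counts.
Total: 1.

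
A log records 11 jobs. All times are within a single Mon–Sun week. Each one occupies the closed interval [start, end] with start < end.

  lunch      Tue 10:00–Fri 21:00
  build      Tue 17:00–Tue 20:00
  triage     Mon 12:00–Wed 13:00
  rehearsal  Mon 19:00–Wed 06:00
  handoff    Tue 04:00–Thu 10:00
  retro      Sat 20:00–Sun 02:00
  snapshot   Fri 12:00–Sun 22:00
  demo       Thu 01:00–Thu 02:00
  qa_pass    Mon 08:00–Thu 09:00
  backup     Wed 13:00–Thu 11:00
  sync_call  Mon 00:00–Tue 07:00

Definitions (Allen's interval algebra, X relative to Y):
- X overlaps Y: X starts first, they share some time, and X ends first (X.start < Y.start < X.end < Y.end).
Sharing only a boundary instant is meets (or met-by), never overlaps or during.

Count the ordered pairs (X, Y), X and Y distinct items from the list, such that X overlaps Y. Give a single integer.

14

Checking all 110 ordered pairs for relation 'overlaps'; matching pairs in alphabetical order:
(handoff, backup): handoff overlaps backup ✓
(handoff, lunch): handoff overlaps lunch ✓
(lunch, snapshot): lunch overlaps snapshot ✓
(qa_pass, backup): qa_pass overlaps backup ✓
(qa_pass, handoff): qa_pass overlaps handoff ✓
(qa_pass, lunch): qa_pass overlaps lunch ✓
(rehearsal, handoff): rehearsal overlaps handoff ✓
(rehearsal, lunch): rehearsal overlaps lunch ✓
(sync_call, handoff): sync_call overlaps handoff ✓
(sync_call, qa_pass): sync_call overlaps qa_pass ✓
(sync_call, rehearsal): sync_call overlaps rehearsal ✓
(sync_call, triage): sync_call overlaps triage ✓
(triage, handoff): triage overlaps handoff ✓
(triage, lunch): triage overlaps lunch ✓
Count: 14.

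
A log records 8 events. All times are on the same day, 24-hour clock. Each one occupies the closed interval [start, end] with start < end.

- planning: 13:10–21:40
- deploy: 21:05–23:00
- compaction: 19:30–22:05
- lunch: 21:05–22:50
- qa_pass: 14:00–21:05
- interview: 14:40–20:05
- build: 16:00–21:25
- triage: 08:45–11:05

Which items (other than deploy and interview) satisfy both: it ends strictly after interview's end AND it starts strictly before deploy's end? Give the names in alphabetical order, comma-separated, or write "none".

Conditions: its end is strictly after interview's end (X.end > 20:05) AND its start is strictly before deploy's end (X.start < 23:00).
build: end 21:25 > 20:05? ✓; start 16:00 < 23:00? ✓ → yes.
compaction: end 22:05 > 20:05? ✓; start 19:30 < 23:00? ✓ → yes.
lunch: end 22:50 > 20:05? ✓; start 21:05 < 23:00? ✓ → yes.
planning: end 21:40 > 20:05? ✓; start 13:10 < 23:00? ✓ → yes.
qa_pass: end 21:05 > 20:05? ✓; start 14:00 < 23:00? ✓ → yes.
triage: end 11:05 > 20:05? ✗; start 08:45 < 23:00? ✓ → no.
Result: build, compaction, lunch, planning, qa_pass.

build, compaction, lunch, planning, qa_pass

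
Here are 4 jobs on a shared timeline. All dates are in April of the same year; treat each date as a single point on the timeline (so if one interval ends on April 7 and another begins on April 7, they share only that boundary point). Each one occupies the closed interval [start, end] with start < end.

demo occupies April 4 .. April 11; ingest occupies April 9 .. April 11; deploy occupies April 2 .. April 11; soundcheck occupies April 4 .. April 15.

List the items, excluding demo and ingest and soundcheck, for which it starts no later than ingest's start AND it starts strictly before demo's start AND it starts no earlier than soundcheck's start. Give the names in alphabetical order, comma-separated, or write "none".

Conditions: its start is no later than ingest's start (X.start <= April 9) AND its start is strictly before demo's start (X.start < April 4) AND its start is no earlier than soundcheck's start (X.start >= April 4).
deploy: start April 2 <= April 9? ✓; start April 2 < April 4? ✓; start April 2 >= April 4? ✗ → no.
Result: none.

none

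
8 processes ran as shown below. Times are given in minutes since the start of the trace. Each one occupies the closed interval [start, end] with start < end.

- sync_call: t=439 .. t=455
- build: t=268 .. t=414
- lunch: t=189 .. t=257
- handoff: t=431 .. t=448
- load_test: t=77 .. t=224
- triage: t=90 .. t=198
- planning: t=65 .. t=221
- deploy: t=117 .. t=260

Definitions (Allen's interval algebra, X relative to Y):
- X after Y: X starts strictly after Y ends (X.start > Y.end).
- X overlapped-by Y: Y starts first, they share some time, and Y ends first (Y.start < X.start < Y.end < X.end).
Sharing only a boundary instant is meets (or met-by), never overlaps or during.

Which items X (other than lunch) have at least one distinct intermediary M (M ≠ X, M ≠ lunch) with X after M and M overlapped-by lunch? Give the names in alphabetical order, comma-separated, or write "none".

Target lunch = [t=189, t=257].
Intermediaries M with M overlapped-by lunch: none.
Union: none.

none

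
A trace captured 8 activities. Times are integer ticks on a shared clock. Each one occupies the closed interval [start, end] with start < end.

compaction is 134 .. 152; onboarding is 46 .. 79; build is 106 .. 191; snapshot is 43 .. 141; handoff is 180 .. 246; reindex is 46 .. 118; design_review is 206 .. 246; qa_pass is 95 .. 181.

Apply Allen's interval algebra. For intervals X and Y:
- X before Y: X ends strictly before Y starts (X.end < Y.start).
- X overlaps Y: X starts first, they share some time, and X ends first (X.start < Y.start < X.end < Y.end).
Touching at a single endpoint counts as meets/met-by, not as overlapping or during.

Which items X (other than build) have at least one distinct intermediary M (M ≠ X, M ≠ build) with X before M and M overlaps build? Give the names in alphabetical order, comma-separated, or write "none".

Target build = [106, 191].
Intermediaries M with M overlaps build: qa_pass, reindex, snapshot.
Via qa_pass — items with X before qa_pass: onboarding.
Via reindex — items with X before reindex: none.
Via snapshot — items with X before snapshot: none.
Union: onboarding.

onboarding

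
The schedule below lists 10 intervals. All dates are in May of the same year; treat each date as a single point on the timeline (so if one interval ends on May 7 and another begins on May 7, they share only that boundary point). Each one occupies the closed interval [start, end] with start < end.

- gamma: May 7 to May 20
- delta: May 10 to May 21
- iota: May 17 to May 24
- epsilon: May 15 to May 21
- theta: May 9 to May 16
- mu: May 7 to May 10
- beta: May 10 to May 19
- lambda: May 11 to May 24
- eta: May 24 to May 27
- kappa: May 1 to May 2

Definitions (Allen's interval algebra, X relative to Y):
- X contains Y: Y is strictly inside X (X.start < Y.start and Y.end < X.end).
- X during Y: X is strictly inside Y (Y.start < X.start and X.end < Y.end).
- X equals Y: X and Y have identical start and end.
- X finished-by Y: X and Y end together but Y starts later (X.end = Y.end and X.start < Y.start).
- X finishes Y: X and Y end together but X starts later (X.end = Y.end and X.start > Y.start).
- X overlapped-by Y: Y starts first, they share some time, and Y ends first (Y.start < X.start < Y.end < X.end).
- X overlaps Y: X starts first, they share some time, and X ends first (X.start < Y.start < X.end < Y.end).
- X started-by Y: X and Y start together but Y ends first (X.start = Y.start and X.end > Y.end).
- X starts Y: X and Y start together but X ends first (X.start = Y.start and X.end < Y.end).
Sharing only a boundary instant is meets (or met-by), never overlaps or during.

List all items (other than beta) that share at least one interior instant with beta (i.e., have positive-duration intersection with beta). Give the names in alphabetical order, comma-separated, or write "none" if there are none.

delta, epsilon, gamma, iota, lambda, theta

Target beta = [May 10, May 19].
delta [May 10, May 21] → started-by → yes.
epsilon [May 15, May 21] → overlapped-by → yes.
eta [May 24, May 27] → after → no.
gamma [May 7, May 20] → contains → yes.
iota [May 17, May 24] → overlapped-by → yes.
kappa [May 1, May 2] → before → no.
lambda [May 11, May 24] → overlapped-by → yes.
mu [May 7, May 10] → meets → no.
theta [May 9, May 16] → overlaps → yes.
Result: delta, epsilon, gamma, iota, lambda, theta.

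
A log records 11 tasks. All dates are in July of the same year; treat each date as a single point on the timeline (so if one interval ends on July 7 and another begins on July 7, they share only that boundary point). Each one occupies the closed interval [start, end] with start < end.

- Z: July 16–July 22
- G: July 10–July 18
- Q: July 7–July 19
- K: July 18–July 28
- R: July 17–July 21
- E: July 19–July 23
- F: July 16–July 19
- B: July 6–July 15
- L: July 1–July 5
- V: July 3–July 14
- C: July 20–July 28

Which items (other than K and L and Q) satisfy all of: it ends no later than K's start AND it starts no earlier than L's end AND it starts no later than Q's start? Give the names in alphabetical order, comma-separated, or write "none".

Conditions: its end is no later than K's start (X.end <= July 18) AND its start is no earlier than L's end (X.start >= July 5) AND its start is no later than Q's start (X.start <= July 7).
B: end July 15 <= July 18? ✓; start July 6 >= July 5? ✓; start July 6 <= July 7? ✓ → yes.
C: end July 28 <= July 18? ✗; start July 20 >= July 5? ✓; start July 20 <= July 7? ✗ → no.
E: end July 23 <= July 18? ✗; start July 19 >= July 5? ✓; start July 19 <= July 7? ✗ → no.
F: end July 19 <= July 18? ✗; start July 16 >= July 5? ✓; start July 16 <= July 7? ✗ → no.
G: end July 18 <= July 18? ✓; start July 10 >= July 5? ✓; start July 10 <= July 7? ✗ → no.
R: end July 21 <= July 18? ✗; start July 17 >= July 5? ✓; start July 17 <= July 7? ✗ → no.
V: end July 14 <= July 18? ✓; start July 3 >= July 5? ✗; start July 3 <= July 7? ✓ → no.
Z: end July 22 <= July 18? ✗; start July 16 >= July 5? ✓; start July 16 <= July 7? ✗ → no.
Result: B.

B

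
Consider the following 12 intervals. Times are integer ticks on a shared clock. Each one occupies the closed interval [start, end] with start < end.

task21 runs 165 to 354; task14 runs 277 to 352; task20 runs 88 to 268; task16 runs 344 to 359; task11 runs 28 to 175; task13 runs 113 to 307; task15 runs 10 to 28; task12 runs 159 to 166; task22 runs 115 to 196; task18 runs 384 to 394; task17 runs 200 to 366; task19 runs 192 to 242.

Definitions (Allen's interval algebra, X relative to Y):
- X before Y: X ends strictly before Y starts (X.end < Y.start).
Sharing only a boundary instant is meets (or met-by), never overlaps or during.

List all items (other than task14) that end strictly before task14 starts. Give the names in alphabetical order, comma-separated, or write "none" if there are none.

Target task14 = [277, 352].
task11 [28, 175] → before → yes.
task12 [159, 166] → before → yes.
task13 [113, 307] → overlaps → no.
task15 [10, 28] → before → yes.
task16 [344, 359] → overlapped-by → no.
task17 [200, 366] → contains → no.
task18 [384, 394] → after → no.
task19 [192, 242] → before → yes.
task20 [88, 268] → before → yes.
task21 [165, 354] → contains → no.
task22 [115, 196] → before → yes.
Result: task11, task12, task15, task19, task20, task22.

task11, task12, task15, task19, task20, task22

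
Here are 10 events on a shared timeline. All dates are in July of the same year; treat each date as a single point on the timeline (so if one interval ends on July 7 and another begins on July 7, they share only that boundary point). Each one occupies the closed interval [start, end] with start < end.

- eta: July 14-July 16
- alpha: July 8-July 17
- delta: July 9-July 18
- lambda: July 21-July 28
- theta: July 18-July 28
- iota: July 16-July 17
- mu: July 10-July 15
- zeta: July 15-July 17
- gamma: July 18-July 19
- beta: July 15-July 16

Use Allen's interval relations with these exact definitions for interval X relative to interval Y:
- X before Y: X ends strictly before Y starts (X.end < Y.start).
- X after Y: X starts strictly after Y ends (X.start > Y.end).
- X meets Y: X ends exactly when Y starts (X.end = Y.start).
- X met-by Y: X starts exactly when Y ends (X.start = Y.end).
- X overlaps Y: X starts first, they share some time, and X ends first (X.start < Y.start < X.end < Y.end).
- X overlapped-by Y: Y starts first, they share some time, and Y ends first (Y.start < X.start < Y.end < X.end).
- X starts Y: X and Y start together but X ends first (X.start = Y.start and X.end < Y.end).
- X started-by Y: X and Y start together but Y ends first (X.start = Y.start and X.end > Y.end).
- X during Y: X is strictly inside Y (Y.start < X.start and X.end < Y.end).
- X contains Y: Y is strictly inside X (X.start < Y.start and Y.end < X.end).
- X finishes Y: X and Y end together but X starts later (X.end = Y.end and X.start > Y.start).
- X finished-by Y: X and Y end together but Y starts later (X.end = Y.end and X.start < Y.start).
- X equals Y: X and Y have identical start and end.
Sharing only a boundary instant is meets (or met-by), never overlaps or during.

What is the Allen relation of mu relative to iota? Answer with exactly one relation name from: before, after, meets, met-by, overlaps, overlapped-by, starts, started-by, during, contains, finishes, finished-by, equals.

before

mu = [July 10, July 15]; iota = [July 16, July 17].
Compare endpoints: mu.start < iota.start, mu.start < iota.end, mu.end < iota.start, mu.end < iota.end.
That pattern is 'before'.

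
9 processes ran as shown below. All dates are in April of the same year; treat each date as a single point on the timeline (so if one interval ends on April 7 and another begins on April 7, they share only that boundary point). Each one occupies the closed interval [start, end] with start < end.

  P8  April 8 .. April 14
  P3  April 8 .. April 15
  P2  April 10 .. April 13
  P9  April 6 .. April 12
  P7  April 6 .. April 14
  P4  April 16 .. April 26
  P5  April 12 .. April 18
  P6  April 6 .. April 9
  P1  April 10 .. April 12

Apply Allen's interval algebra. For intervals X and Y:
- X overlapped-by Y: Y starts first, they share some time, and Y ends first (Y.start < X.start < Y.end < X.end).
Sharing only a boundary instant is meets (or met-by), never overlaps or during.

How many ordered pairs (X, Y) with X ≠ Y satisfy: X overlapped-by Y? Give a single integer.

11

Checking all 72 ordered pairs for relation 'overlapped-by'; matching pairs in alphabetical order:
(P2, P9): P2 overlapped-by P9 ✓
(P3, P6): P3 overlapped-by P6 ✓
(P3, P7): P3 overlapped-by P7 ✓
(P3, P9): P3 overlapped-by P9 ✓
(P4, P5): P4 overlapped-by P5 ✓
(P5, P2): P5 overlapped-by P2 ✓
(P5, P3): P5 overlapped-by P3 ✓
(P5, P7): P5 overlapped-by P7 ✓
(P5, P8): P5 overlapped-by P8 ✓
(P8, P6): P8 overlapped-by P6 ✓
(P8, P9): P8 overlapped-by P9 ✓
Count: 11.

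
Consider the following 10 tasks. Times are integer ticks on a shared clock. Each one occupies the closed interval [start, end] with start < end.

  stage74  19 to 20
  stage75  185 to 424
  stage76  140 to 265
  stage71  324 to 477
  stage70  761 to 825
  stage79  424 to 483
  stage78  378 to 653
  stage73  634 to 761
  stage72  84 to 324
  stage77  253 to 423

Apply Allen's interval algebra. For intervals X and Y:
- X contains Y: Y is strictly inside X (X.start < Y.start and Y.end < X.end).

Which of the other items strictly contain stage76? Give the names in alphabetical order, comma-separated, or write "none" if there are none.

stage72

Target stage76 = [140, 265].
stage70 [761, 825] → after → no.
stage71 [324, 477] → after → no.
stage72 [84, 324] → contains → yes.
stage73 [634, 761] → after → no.
stage74 [19, 20] → before → no.
stage75 [185, 424] → overlapped-by → no.
stage77 [253, 423] → overlapped-by → no.
stage78 [378, 653] → after → no.
stage79 [424, 483] → after → no.
Result: stage72.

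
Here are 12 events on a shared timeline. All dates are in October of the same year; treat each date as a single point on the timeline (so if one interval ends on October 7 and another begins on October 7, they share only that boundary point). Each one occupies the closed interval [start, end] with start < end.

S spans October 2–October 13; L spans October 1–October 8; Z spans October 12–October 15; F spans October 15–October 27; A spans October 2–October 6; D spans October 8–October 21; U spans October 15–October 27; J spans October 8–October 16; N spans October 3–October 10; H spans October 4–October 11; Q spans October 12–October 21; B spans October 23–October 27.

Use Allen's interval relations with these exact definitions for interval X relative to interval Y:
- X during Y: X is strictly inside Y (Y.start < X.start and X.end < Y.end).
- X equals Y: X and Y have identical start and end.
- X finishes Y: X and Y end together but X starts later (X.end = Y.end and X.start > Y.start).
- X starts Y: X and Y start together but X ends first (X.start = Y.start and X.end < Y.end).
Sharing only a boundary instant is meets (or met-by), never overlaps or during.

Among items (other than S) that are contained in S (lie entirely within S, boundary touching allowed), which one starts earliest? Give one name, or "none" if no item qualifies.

A

Target S = [October 2, October 13].
A [October 2, October 6] → starts → candidate.
B [October 23, October 27] → after → excluded.
D [October 8, October 21] → overlapped-by → excluded.
F [October 15, October 27] → after → excluded.
H [October 4, October 11] → during → candidate.
J [October 8, October 16] → overlapped-by → excluded.
L [October 1, October 8] → overlaps → excluded.
N [October 3, October 10] → during → candidate.
Q [October 12, October 21] → overlapped-by → excluded.
U [October 15, October 27] → after → excluded.
Z [October 12, October 15] → overlapped-by → excluded.
Among candidates, earliest start is October 2 → A.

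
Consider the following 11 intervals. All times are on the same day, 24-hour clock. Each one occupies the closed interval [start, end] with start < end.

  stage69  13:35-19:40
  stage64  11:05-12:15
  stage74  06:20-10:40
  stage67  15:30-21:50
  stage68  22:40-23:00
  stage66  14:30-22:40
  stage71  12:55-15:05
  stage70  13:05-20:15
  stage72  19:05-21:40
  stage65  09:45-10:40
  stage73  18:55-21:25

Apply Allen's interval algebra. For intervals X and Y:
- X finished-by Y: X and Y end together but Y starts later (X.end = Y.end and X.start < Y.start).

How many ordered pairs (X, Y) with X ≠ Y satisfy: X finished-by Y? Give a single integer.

Checking all 110 ordered pairs for relation 'finished-by'; matching pairs in alphabetical order:
(stage74, stage65): stage74 finished-by stage65 ✓
Count: 1.

1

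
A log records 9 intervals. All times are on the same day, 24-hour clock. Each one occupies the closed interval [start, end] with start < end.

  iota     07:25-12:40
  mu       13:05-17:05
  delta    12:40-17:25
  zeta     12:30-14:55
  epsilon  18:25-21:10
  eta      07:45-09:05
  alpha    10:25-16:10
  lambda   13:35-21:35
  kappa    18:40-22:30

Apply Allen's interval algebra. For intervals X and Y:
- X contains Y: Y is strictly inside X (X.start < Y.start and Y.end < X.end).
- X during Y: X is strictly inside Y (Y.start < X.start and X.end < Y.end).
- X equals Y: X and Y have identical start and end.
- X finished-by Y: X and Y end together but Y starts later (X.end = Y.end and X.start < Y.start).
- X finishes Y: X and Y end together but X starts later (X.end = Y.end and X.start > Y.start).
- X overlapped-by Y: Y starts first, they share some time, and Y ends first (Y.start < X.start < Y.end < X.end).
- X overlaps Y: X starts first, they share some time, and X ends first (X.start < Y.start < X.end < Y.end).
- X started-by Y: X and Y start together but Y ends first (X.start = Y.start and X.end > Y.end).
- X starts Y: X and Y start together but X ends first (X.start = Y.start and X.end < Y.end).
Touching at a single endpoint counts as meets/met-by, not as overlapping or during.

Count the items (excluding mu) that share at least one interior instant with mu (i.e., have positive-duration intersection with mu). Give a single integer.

Target mu = [13:05, 17:05].
alpha [10:25, 16:10] → overlaps → counts.
delta [12:40, 17:25] → contains → counts.
epsilon [18:25, 21:10] → after → no.
eta [07:45, 09:05] → before → no.
iota [07:25, 12:40] → before → no.
kappa [18:40, 22:30] → after → no.
lambda [13:35, 21:35] → overlapped-by → counts.
zeta [12:30, 14:55] → overlaps → counts.
Total: 4.

4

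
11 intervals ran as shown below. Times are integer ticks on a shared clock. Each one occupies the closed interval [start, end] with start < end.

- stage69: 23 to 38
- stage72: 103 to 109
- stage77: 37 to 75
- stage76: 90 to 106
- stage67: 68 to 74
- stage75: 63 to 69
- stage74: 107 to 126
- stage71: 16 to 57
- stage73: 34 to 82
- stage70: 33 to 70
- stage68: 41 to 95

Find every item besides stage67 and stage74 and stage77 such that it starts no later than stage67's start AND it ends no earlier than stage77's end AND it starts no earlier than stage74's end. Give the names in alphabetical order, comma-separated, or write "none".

none

Conditions: its start is no later than stage67's start (X.start <= 68) AND its end is no earlier than stage77's end (X.end >= 75) AND its start is no earlier than stage74's end (X.start >= 126).
stage68: start 41 <= 68? ✓; end 95 >= 75? ✓; start 41 >= 126? ✗ → no.
stage69: start 23 <= 68? ✓; end 38 >= 75? ✗; start 23 >= 126? ✗ → no.
stage70: start 33 <= 68? ✓; end 70 >= 75? ✗; start 33 >= 126? ✗ → no.
stage71: start 16 <= 68? ✓; end 57 >= 75? ✗; start 16 >= 126? ✗ → no.
stage72: start 103 <= 68? ✗; end 109 >= 75? ✓; start 103 >= 126? ✗ → no.
stage73: start 34 <= 68? ✓; end 82 >= 75? ✓; start 34 >= 126? ✗ → no.
stage75: start 63 <= 68? ✓; end 69 >= 75? ✗; start 63 >= 126? ✗ → no.
stage76: start 90 <= 68? ✗; end 106 >= 75? ✓; start 90 >= 126? ✗ → no.
Result: none.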